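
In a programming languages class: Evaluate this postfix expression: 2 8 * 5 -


Processing tokens left to right:
Push 2, Push 8
Pop 2 and 8, compute 2 * 8 = 16, push 16
Push 5
Pop 16 and 5, compute 16 - 5 = 11, push 11
Stack result: 11

11


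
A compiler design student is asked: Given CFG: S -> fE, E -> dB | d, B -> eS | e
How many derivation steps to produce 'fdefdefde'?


Grammar: S -> fE, E -> dB | d, B -> eS | e
Deriving 'fdefdefde':
Step 1: S -> fE => fE
Step 2: E -> dB => fdB
Step 3: B -> eS => fdeS
Step 4: S -> fE => fdefE
Step 5: E -> dB => fdefdB
Step 6: B -> eS => fdefdeS
Step 7: S -> fE => fdefdefE
Step 8: E -> dB => fdefdefdB
Step 9: B -> e => fdefdefde
Total derivation steps: 9

9


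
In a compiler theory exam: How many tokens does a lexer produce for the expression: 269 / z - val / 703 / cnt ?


Scanning '269 / z - val / 703 / cnt'
Token 1: '269' -> integer_literal
Token 2: '/' -> operator
Token 3: 'z' -> identifier
Token 4: '-' -> operator
Token 5: 'val' -> identifier
Token 6: '/' -> operator
Token 7: '703' -> integer_literal
Token 8: '/' -> operator
Token 9: 'cnt' -> identifier
Total tokens: 9

9


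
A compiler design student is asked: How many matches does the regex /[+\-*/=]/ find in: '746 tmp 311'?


Pattern: /[+\-*/=]/ (operators)
Input: '746 tmp 311'
Scanning for matches:
Total matches: 0

0


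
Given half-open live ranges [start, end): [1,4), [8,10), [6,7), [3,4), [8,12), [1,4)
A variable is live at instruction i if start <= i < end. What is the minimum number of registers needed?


Live ranges:
  Var0: [1, 4)
  Var1: [8, 10)
  Var2: [6, 7)
  Var3: [3, 4)
  Var4: [8, 12)
  Var5: [1, 4)
Sweep-line events (position, delta, active):
  pos=1 start -> active=1
  pos=1 start -> active=2
  pos=3 start -> active=3
  pos=4 end -> active=2
  pos=4 end -> active=1
  pos=4 end -> active=0
  pos=6 start -> active=1
  pos=7 end -> active=0
  pos=8 start -> active=1
  pos=8 start -> active=2
  pos=10 end -> active=1
  pos=12 end -> active=0
Maximum simultaneous active: 3
Minimum registers needed: 3

3


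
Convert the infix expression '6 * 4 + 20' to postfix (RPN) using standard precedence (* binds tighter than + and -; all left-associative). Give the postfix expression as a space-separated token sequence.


Applying the shunting-yard algorithm:
  Operand 6 -> output
  Push '*' onto operator stack -> op-stack: [*]
  Operand 4 -> output
  See '+' (prec 1); top '*' (prec 2) >= it -> pop '*' to output
  Push '+' onto operator stack -> op-stack: [+]
  Operand 20 -> output
  End of input: pop '+' to output
Postfix result: 6 4 * 20 +

6 4 * 20 +


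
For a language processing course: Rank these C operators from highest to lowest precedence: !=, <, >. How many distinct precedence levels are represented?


Looking up precedence for each operator:
  != -> precedence 3
  < -> precedence 4
  > -> precedence 4
Sorted highest to lowest: <, >, !=
Distinct precedence values: [4, 3]
Number of distinct levels: 2

2


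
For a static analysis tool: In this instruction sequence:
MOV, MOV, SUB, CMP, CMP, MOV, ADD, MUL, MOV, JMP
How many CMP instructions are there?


Scanning instruction sequence for CMP:
  Position 1: MOV
  Position 2: MOV
  Position 3: SUB
  Position 4: CMP <- MATCH
  Position 5: CMP <- MATCH
  Position 6: MOV
  Position 7: ADD
  Position 8: MUL
  Position 9: MOV
  Position 10: JMP
Matches at positions: [4, 5]
Total CMP count: 2

2


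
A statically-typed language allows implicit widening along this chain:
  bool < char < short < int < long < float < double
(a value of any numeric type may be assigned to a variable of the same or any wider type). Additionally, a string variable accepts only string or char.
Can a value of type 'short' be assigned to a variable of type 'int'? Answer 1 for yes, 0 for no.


Target variable type: int
Source value type: short
Numeric ranks: short=2, int=3
Widening allowed iff rank(source) <= rank(target): 2 <= 3? Yes
Result: 1

1


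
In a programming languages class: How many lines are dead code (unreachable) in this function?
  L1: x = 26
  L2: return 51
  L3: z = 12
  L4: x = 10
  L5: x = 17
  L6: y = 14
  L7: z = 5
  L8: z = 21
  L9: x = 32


Analyzing control flow:
  L1: reachable (before return)
  L2: reachable (return statement)
  L3: DEAD (after return at L2)
  L4: DEAD (after return at L2)
  L5: DEAD (after return at L2)
  L6: DEAD (after return at L2)
  L7: DEAD (after return at L2)
  L8: DEAD (after return at L2)
  L9: DEAD (after return at L2)
Return at L2, total lines = 9
Dead lines: L3 through L9
Count: 7

7


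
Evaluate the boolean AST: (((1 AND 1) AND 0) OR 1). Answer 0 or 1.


Step 1: Evaluate inner node
  1 AND 1 = 1
Step 2: Evaluate next node
  1 AND 0 = 0
Step 3: Evaluate root node
  0 OR 1 = 1

1


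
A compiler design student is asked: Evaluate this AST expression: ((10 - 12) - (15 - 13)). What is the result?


Expression: ((10 - 12) - (15 - 13))
Evaluating step by step:
  10 - 12 = -2
  15 - 13 = 2
  -2 - 2 = -4
Result: -4

-4


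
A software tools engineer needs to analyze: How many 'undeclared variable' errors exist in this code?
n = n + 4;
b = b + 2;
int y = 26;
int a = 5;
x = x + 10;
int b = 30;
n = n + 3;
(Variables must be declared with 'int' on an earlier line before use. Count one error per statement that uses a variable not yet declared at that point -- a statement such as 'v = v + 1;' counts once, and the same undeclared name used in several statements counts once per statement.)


Scanning code line by line:
  Line 1: use 'n' -> ERROR (undeclared)
  Line 2: use 'b' -> ERROR (undeclared)
  Line 3: declare 'y' -> declared = ['y']
  Line 4: declare 'a' -> declared = ['a', 'y']
  Line 5: use 'x' -> ERROR (undeclared)
  Line 6: declare 'b' -> declared = ['a', 'b', 'y']
  Line 7: use 'n' -> ERROR (undeclared)
Total undeclared variable errors: 4

4


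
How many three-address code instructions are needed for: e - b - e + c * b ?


Expression: e - b - e + c * b
Generating three-address code (respecting * over +/- precedence):
  Instruction 1: t1 = c * b
  Instruction 2: t2 = e - b
  Instruction 3: t3 = t2 - e
  Instruction 4: t4 = t3 + t1
Total instructions: 4

4


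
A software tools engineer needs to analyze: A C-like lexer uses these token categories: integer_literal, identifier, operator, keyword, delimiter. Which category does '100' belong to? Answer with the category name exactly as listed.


Token: '100'
Checking categories:
  identifier: no
  integer_literal: YES
  operator: no
  keyword: no
  delimiter: no
Category: integer_literal

integer_literal


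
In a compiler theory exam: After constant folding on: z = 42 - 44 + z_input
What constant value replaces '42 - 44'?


Identifying constant sub-expression:
  Original: z = 42 - 44 + z_input
  42 and 44 are both compile-time constants
  Evaluating: 42 - 44 = -2
  After folding: z = -2 + z_input

-2


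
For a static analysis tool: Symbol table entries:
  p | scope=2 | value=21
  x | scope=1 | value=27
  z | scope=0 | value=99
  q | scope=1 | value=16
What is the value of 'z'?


Searching symbol table for 'z':
  p | scope=2 | value=21
  x | scope=1 | value=27
  z | scope=0 | value=99 <- MATCH
  q | scope=1 | value=16
Found 'z' at scope 0 with value 99

99


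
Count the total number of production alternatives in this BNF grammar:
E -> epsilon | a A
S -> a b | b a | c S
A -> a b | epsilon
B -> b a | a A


Counting alternatives per rule:
  E: 2 alternative(s)
  S: 3 alternative(s)
  A: 2 alternative(s)
  B: 2 alternative(s)
Sum: 2 + 3 + 2 + 2 = 9

9


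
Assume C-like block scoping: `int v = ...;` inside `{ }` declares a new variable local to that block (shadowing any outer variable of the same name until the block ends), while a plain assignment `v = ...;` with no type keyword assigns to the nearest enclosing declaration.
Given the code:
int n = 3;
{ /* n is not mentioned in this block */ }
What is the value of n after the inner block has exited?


Analyzing scoping rules:
Outer scope: declares n = 3
Inner block: n is neither redeclared nor assigned -> unchanged
After the block -> 3
Result: 3

3


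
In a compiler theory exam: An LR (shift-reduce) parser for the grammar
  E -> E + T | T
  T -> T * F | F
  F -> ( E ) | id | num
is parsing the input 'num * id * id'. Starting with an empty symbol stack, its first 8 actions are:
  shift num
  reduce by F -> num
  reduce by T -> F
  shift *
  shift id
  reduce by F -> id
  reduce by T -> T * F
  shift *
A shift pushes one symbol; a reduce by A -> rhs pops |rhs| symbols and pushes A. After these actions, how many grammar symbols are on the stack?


Tracking the symbol stack through each action:
  Action 1: shift 'num' : push -> stack = [num] (size 1)
  Action 2: reduce by F -> num : pop 1, push F -> stack = [F] (size 1)
  Action 3: reduce by T -> F : pop 1, push T -> stack = [T] (size 1)
  Action 4: shift '*' : push -> stack = [T, *] (size 2)
  Action 5: shift 'id' : push -> stack = [T, *, id] (size 3)
  Action 6: reduce by F -> id : pop 1, push F -> stack = [T, *, F] (size 3)
  Action 7: reduce by T -> T * F : pop 3, push T -> stack = [T] (size 1)
  Action 8: shift '*' : push -> stack = [T, *] (size 2)
Final stack size: 2

2


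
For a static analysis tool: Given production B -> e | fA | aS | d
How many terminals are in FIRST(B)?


Production: B -> e | fA | aS | d
Examining each alternative for leading terminals:
  B -> e : first terminal = 'e'
  B -> fA : first terminal = 'f'
  B -> aS : first terminal = 'a'
  B -> d : first terminal = 'd'
FIRST(B) = {a, d, e, f}
Count: 4

4


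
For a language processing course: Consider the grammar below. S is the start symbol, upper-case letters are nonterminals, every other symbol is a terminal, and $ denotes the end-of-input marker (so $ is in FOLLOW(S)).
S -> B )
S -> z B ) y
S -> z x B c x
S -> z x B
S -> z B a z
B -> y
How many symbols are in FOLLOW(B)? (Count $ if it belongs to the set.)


S is the start symbol and does not occur in any rule body, so FOLLOW(S) = {$}.
Examining every occurrence of B in a rule body:
  S -> B ) : B is followed by terminal ')' -> add ')'
  S -> z B ) y : B is followed by terminal ')' -> add ')' (already in the set)
  S -> z x B c x : B is followed by terminal 'c' -> add 'c'
  S -> z x B : B is at the right end -> add FOLLOW(S) = {$}
  S -> z B a z : B is followed by terminal 'a' -> add 'a'
  B -> y : B does not occur in the body -> contributes nothing
FOLLOW(B) = {), a, c, $}
Count: 4

4


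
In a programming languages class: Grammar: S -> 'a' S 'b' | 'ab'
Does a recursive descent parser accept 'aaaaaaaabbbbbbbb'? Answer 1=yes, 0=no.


Grammar accepts strings of the form a^n b^n (n >= 1)
Word: 'aaaaaaaabbbbbbbb'
Counting: 8 a's and 8 b's
Check: 8 == 8? Yes
Derivation (S -> aSb applied 7 time(s), then S -> ab): S => aSb => aaSbb => aaaSbbb => aaaaSbbbb => aaaaaSbbbbb => aaaaaaSbbbbbb => aaaaaaaSbbbbbbb => aaaaaaaabbbbbbbb
Accepted

1


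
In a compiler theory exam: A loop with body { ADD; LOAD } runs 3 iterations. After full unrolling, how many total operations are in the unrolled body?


Loop body operations: ADD, LOAD (2 ops per iteration)
Unrolling 3 iterations:
  Iteration 1: ADD, LOAD (2 ops)
  Iteration 2: ADD, LOAD (2 ops)
  Iteration 3: ADD, LOAD (2 ops)
Total: 3 iterations * 2 ops/iter = 6 operations

6


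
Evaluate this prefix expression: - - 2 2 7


Parsing prefix expression: - - 2 2 7
Step 1: Innermost operation '- 2 2'
  2 - 2 = 0
Step 2: Outer operation '- [0] 7'
  0 - 7 = -7

-7


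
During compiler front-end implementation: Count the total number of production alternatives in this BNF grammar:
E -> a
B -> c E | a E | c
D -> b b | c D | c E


Counting alternatives per rule:
  E: 1 alternative(s)
  B: 3 alternative(s)
  D: 3 alternative(s)
Sum: 1 + 3 + 3 = 7

7


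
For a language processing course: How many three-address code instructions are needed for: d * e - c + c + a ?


Expression: d * e - c + c + a
Generating three-address code (respecting * over +/- precedence):
  Instruction 1: t1 = d * e
  Instruction 2: t2 = t1 - c
  Instruction 3: t3 = t2 + c
  Instruction 4: t4 = t3 + a
Total instructions: 4

4


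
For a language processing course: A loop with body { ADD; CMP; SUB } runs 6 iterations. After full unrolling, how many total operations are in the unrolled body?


Loop body operations: ADD, CMP, SUB (3 ops per iteration)
Unrolling 6 iterations:
  Iteration 1: ADD, CMP, SUB (3 ops)
  Iteration 2: ADD, CMP, SUB (3 ops)
  Iteration 3: ADD, CMP, SUB (3 ops)
  Iteration 4: ADD, CMP, SUB (3 ops)
  Iteration 5: ADD, CMP, SUB (3 ops)
  Iteration 6: ADD, CMP, SUB (3 ops)
Total: 6 iterations * 3 ops/iter = 18 operations

18


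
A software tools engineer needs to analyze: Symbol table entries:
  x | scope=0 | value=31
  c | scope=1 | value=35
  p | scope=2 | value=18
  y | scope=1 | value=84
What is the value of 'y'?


Searching symbol table for 'y':
  x | scope=0 | value=31
  c | scope=1 | value=35
  p | scope=2 | value=18
  y | scope=1 | value=84 <- MATCH
Found 'y' at scope 1 with value 84

84


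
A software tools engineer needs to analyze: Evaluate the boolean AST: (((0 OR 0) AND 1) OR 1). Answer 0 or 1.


Step 1: Evaluate inner node
  0 OR 0 = 0
Step 2: Evaluate next node
  0 AND 1 = 0
Step 3: Evaluate root node
  0 OR 1 = 1

1


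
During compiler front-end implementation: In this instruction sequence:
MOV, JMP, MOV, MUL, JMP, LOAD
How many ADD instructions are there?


Scanning instruction sequence for ADD:
  Position 1: MOV
  Position 2: JMP
  Position 3: MOV
  Position 4: MUL
  Position 5: JMP
  Position 6: LOAD
Matches at positions: []
Total ADD count: 0

0


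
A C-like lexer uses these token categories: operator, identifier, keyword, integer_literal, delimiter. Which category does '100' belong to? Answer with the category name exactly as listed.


Token: '100'
Checking categories:
  identifier: no
  integer_literal: YES
  operator: no
  keyword: no
  delimiter: no
Category: integer_literal

integer_literal


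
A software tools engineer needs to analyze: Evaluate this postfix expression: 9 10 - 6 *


Processing tokens left to right:
Push 9, Push 10
Pop 9 and 10, compute 9 - 10 = -1, push -1
Push 6
Pop -1 and 6, compute -1 * 6 = -6, push -6
Stack result: -6

-6


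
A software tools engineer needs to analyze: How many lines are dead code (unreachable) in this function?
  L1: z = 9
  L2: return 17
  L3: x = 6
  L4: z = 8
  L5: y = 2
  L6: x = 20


Analyzing control flow:
  L1: reachable (before return)
  L2: reachable (return statement)
  L3: DEAD (after return at L2)
  L4: DEAD (after return at L2)
  L5: DEAD (after return at L2)
  L6: DEAD (after return at L2)
Return at L2, total lines = 6
Dead lines: L3 through L6
Count: 4

4


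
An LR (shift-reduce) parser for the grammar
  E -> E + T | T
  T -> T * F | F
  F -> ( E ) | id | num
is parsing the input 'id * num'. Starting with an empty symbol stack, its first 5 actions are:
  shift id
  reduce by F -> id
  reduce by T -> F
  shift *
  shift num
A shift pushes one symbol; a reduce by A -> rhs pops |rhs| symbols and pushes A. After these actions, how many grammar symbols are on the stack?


Tracking the symbol stack through each action:
  Action 1: shift 'id' : push -> stack = [id] (size 1)
  Action 2: reduce by F -> id : pop 1, push F -> stack = [F] (size 1)
  Action 3: reduce by T -> F : pop 1, push T -> stack = [T] (size 1)
  Action 4: shift '*' : push -> stack = [T, *] (size 2)
  Action 5: shift 'num' : push -> stack = [T, *, num] (size 3)
Final stack size: 3

3


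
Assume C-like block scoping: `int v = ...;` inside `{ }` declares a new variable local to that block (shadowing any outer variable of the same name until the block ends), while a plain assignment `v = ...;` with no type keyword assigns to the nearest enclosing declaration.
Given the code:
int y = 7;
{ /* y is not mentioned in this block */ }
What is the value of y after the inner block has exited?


Analyzing scoping rules:
Outer scope: declares y = 7
Inner block: y is neither redeclared nor assigned -> unchanged
After the block -> 7
Result: 7

7


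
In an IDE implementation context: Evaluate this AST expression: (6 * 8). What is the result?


Expression: (6 * 8)
Evaluating step by step:
  6 * 8 = 48
Result: 48

48


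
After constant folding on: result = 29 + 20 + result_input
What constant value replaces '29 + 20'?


Identifying constant sub-expression:
  Original: result = 29 + 20 + result_input
  29 and 20 are both compile-time constants
  Evaluating: 29 + 20 = 49
  After folding: result = 49 + result_input

49


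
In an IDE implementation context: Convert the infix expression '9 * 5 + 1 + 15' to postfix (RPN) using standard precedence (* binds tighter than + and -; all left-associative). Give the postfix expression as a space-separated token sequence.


Applying the shunting-yard algorithm:
  Operand 9 -> output
  Push '*' onto operator stack -> op-stack: [*]
  Operand 5 -> output
  See '+' (prec 1); top '*' (prec 2) >= it -> pop '*' to output
  Push '+' onto operator stack -> op-stack: [+]
  Operand 1 -> output
  See '+' (prec 1); top '+' (prec 1) >= it -> pop '+' to output
  Push '+' onto operator stack -> op-stack: [+]
  Operand 15 -> output
  End of input: pop '+' to output
Postfix result: 9 5 * 1 + 15 +

9 5 * 1 + 15 +


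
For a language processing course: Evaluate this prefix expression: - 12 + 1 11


Parsing prefix expression: - 12 + 1 11
Step 1: Innermost operation '+ 1 11'
  1 + 11 = 12
Step 2: Outer operation '- 12 [12]'
  12 - 12 = 0

0


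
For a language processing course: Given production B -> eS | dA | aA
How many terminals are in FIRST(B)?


Production: B -> eS | dA | aA
Examining each alternative for leading terminals:
  B -> eS : first terminal = 'e'
  B -> dA : first terminal = 'd'
  B -> aA : first terminal = 'a'
FIRST(B) = {a, d, e}
Count: 3

3


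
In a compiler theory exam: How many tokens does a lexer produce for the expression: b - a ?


Scanning 'b - a'
Token 1: 'b' -> identifier
Token 2: '-' -> operator
Token 3: 'a' -> identifier
Total tokens: 3

3


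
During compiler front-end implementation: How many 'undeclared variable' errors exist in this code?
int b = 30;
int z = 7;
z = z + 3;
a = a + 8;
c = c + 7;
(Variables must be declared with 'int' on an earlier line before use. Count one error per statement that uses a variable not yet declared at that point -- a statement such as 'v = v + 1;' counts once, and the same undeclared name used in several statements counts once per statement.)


Scanning code line by line:
  Line 1: declare 'b' -> declared = ['b']
  Line 2: declare 'z' -> declared = ['b', 'z']
  Line 3: use 'z' -> OK (declared)
  Line 4: use 'a' -> ERROR (undeclared)
  Line 5: use 'c' -> ERROR (undeclared)
Total undeclared variable errors: 2

2


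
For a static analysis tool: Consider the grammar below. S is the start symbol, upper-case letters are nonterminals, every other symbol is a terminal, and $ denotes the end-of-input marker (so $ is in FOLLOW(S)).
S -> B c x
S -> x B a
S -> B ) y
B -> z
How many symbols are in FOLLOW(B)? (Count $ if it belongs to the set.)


S is the start symbol and does not occur in any rule body, so FOLLOW(S) = {$}.
Examining every occurrence of B in a rule body:
  S -> B c x : B is followed by terminal 'c' -> add 'c'
  S -> x B a : B is followed by terminal 'a' -> add 'a'
  S -> B ) y : B is followed by terminal ')' -> add ')'
  B -> z : B does not occur in the body -> contributes nothing
FOLLOW(B) = {), a, c}
Count: 3

3


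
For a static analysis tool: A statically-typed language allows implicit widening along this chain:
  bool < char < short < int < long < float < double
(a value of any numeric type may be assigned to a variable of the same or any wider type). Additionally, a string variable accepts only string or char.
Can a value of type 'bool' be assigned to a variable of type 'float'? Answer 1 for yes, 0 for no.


Target variable type: float
Source value type: bool
Numeric ranks: bool=0, float=5
Widening allowed iff rank(source) <= rank(target): 0 <= 5? Yes
Result: 1

1


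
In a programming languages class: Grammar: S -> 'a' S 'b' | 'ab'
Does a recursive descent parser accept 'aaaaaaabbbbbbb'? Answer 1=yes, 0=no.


Grammar accepts strings of the form a^n b^n (n >= 1)
Word: 'aaaaaaabbbbbbb'
Counting: 7 a's and 7 b's
Check: 7 == 7? Yes
Derivation (S -> aSb applied 6 time(s), then S -> ab): S => aSb => aaSbb => aaaSbbb => aaaaSbbbb => aaaaaSbbbbb => aaaaaaSbbbbbb => aaaaaaabbbbbbb
Accepted

1


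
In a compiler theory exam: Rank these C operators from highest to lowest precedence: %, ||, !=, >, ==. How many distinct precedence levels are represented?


Looking up precedence for each operator:
  % -> precedence 6
  || -> precedence 1
  != -> precedence 3
  > -> precedence 4
  == -> precedence 3
Sorted highest to lowest: %, >, !=, ==, ||
Distinct precedence values: [6, 4, 3, 1]
Number of distinct levels: 4

4


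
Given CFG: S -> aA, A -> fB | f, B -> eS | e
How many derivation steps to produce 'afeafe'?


Grammar: S -> aA, A -> fB | f, B -> eS | e
Deriving 'afeafe':
Step 1: S -> aA => aA
Step 2: A -> fB => afB
Step 3: B -> eS => afeS
Step 4: S -> aA => afeaA
Step 5: A -> fB => afeafB
Step 6: B -> e => afeafe
Total derivation steps: 6

6


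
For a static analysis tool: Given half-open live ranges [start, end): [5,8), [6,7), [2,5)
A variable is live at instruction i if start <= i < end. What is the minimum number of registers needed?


Live ranges:
  Var0: [5, 8)
  Var1: [6, 7)
  Var2: [2, 5)
Sweep-line events (position, delta, active):
  pos=2 start -> active=1
  pos=5 end -> active=0
  pos=5 start -> active=1
  pos=6 start -> active=2
  pos=7 end -> active=1
  pos=8 end -> active=0
Maximum simultaneous active: 2
Minimum registers needed: 2

2


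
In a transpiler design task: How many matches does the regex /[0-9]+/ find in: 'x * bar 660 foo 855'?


Pattern: /[0-9]+/ (int literals)
Input: 'x * bar 660 foo 855'
Scanning for matches:
  Match 1: '660'
  Match 2: '855'
Total matches: 2

2


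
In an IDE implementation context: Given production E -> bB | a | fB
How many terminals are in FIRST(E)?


Production: E -> bB | a | fB
Examining each alternative for leading terminals:
  E -> bB : first terminal = 'b'
  E -> a : first terminal = 'a'
  E -> fB : first terminal = 'f'
FIRST(E) = {a, b, f}
Count: 3

3


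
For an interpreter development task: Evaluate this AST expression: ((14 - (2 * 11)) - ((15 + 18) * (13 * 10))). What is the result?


Expression: ((14 - (2 * 11)) - ((15 + 18) * (13 * 10)))
Evaluating step by step:
  2 * 11 = 22
  14 - 22 = -8
  15 + 18 = 33
  13 * 10 = 130
  33 * 130 = 4290
  -8 - 4290 = -4298
Result: -4298

-4298


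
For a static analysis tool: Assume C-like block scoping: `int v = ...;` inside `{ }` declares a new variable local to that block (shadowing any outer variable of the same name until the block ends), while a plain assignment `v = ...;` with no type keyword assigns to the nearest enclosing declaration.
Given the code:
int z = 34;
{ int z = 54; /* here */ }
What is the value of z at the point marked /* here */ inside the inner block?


Analyzing scoping rules:
Outer scope: declares z = 34
Inner block: 'int z = 54;' declares a NEW z that shadows the outer one
Inside the block the inner declaration is in scope -> 54
Result: 54

54


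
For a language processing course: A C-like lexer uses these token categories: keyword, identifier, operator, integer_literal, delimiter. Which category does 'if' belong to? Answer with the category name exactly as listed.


Token: 'if'
Checking categories:
  identifier: no
  integer_literal: no
  operator: no
  keyword: YES
  delimiter: no
Category: keyword

keyword


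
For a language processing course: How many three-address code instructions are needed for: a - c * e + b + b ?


Expression: a - c * e + b + b
Generating three-address code (respecting * over +/- precedence):
  Instruction 1: t1 = c * e
  Instruction 2: t2 = a - t1
  Instruction 3: t3 = t2 + b
  Instruction 4: t4 = t3 + b
Total instructions: 4

4


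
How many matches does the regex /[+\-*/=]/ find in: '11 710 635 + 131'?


Pattern: /[+\-*/=]/ (operators)
Input: '11 710 635 + 131'
Scanning for matches:
  Match 1: '+'
Total matches: 1

1


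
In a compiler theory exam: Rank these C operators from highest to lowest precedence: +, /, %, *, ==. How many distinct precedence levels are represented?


Looking up precedence for each operator:
  + -> precedence 5
  / -> precedence 6
  % -> precedence 6
  * -> precedence 6
  == -> precedence 3
Sorted highest to lowest: /, %, *, +, ==
Distinct precedence values: [6, 5, 3]
Number of distinct levels: 3

3


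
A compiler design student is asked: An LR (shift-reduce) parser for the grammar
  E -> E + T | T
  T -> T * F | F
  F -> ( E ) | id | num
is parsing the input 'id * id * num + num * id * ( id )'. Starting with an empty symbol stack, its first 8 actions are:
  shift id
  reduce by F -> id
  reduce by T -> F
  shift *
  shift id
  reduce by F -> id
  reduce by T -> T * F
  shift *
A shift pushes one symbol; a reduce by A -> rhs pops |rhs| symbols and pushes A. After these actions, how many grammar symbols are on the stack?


Tracking the symbol stack through each action:
  Action 1: shift 'id' : push -> stack = [id] (size 1)
  Action 2: reduce by F -> id : pop 1, push F -> stack = [F] (size 1)
  Action 3: reduce by T -> F : pop 1, push T -> stack = [T] (size 1)
  Action 4: shift '*' : push -> stack = [T, *] (size 2)
  Action 5: shift 'id' : push -> stack = [T, *, id] (size 3)
  Action 6: reduce by F -> id : pop 1, push F -> stack = [T, *, F] (size 3)
  Action 7: reduce by T -> T * F : pop 3, push T -> stack = [T] (size 1)
  Action 8: shift '*' : push -> stack = [T, *] (size 2)
Final stack size: 2

2


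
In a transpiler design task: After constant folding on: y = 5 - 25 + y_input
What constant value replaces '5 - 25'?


Identifying constant sub-expression:
  Original: y = 5 - 25 + y_input
  5 and 25 are both compile-time constants
  Evaluating: 5 - 25 = -20
  After folding: y = -20 + y_input

-20


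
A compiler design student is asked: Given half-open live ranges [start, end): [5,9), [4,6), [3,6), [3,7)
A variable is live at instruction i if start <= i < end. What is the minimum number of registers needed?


Live ranges:
  Var0: [5, 9)
  Var1: [4, 6)
  Var2: [3, 6)
  Var3: [3, 7)
Sweep-line events (position, delta, active):
  pos=3 start -> active=1
  pos=3 start -> active=2
  pos=4 start -> active=3
  pos=5 start -> active=4
  pos=6 end -> active=3
  pos=6 end -> active=2
  pos=7 end -> active=1
  pos=9 end -> active=0
Maximum simultaneous active: 4
Minimum registers needed: 4

4


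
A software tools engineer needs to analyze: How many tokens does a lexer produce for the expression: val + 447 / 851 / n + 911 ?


Scanning 'val + 447 / 851 / n + 911'
Token 1: 'val' -> identifier
Token 2: '+' -> operator
Token 3: '447' -> integer_literal
Token 4: '/' -> operator
Token 5: '851' -> integer_literal
Token 6: '/' -> operator
Token 7: 'n' -> identifier
Token 8: '+' -> operator
Token 9: '911' -> integer_literal
Total tokens: 9

9


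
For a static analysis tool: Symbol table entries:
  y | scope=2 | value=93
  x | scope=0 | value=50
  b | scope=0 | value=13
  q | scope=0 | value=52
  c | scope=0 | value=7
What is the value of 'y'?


Searching symbol table for 'y':
  y | scope=2 | value=93 <- MATCH
  x | scope=0 | value=50
  b | scope=0 | value=13
  q | scope=0 | value=52
  c | scope=0 | value=7
Found 'y' at scope 2 with value 93

93


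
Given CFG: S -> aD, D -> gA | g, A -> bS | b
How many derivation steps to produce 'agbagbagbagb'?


Grammar: S -> aD, D -> gA | g, A -> bS | b
Deriving 'agbagbagbagb':
Step 1: S -> aD => aD
Step 2: D -> gA => agA
Step 3: A -> bS => agbS
Step 4: S -> aD => agbaD
Step 5: D -> gA => agbagA
Step 6: A -> bS => agbagbS
Step 7: S -> aD => agbagbaD
Step 8: D -> gA => agbagbagA
Step 9: A -> bS => agbagbagbS
Step 10: S -> aD => agbagbagbaD
Step 11: D -> gA => agbagbagbagA
Step 12: A -> b => agbagbagbagb
Total derivation steps: 12

12


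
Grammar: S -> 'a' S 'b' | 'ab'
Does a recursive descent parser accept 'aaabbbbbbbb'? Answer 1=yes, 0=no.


Grammar accepts strings of the form a^n b^n (n >= 1)
Word: 'aaabbbbbbbb'
Counting: 3 a's and 8 b's
Check: 3 == 8? No
Mismatch: a-count != b-count
Rejected

0


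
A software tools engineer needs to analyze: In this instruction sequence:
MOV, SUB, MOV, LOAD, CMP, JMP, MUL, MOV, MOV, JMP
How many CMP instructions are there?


Scanning instruction sequence for CMP:
  Position 1: MOV
  Position 2: SUB
  Position 3: MOV
  Position 4: LOAD
  Position 5: CMP <- MATCH
  Position 6: JMP
  Position 7: MUL
  Position 8: MOV
  Position 9: MOV
  Position 10: JMP
Matches at positions: [5]
Total CMP count: 1

1


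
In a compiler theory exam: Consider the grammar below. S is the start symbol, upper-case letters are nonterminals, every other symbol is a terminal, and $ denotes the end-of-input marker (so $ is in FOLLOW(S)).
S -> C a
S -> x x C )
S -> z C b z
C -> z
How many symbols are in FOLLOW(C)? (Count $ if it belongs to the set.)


S is the start symbol and does not occur in any rule body, so FOLLOW(S) = {$}.
Examining every occurrence of C in a rule body:
  S -> C a : C is followed by terminal 'a' -> add 'a'
  S -> x x C ) : C is followed by terminal ')' -> add ')'
  S -> z C b z : C is followed by terminal 'b' -> add 'b'
  C -> z : C does not occur in the body -> contributes nothing
FOLLOW(C) = {), a, b}
Count: 3

3


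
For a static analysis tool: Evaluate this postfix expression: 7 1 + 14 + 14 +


Processing tokens left to right:
Push 7, Push 1
Pop 7 and 1, compute 7 + 1 = 8, push 8
Push 14
Pop 8 and 14, compute 8 + 14 = 22, push 22
Push 14
Pop 22 and 14, compute 22 + 14 = 36, push 36
Stack result: 36

36


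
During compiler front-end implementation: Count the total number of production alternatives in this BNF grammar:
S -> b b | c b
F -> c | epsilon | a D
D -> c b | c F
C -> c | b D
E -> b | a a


Counting alternatives per rule:
  S: 2 alternative(s)
  F: 3 alternative(s)
  D: 2 alternative(s)
  C: 2 alternative(s)
  E: 2 alternative(s)
Sum: 2 + 3 + 2 + 2 + 2 = 11

11


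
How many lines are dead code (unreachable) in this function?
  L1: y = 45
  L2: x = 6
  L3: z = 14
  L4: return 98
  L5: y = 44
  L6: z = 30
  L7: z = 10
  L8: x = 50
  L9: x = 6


Analyzing control flow:
  L1: reachable (before return)
  L2: reachable (before return)
  L3: reachable (before return)
  L4: reachable (return statement)
  L5: DEAD (after return at L4)
  L6: DEAD (after return at L4)
  L7: DEAD (after return at L4)
  L8: DEAD (after return at L4)
  L9: DEAD (after return at L4)
Return at L4, total lines = 9
Dead lines: L5 through L9
Count: 5

5


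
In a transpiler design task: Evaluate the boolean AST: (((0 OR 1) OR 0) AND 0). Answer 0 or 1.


Step 1: Evaluate inner node
  0 OR 1 = 1
Step 2: Evaluate next node
  1 OR 0 = 1
Step 3: Evaluate root node
  1 AND 0 = 0

0


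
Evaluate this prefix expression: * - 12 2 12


Parsing prefix expression: * - 12 2 12
Step 1: Innermost operation '- 12 2'
  12 - 2 = 10
Step 2: Outer operation '* [10] 12'
  10 * 12 = 120

120


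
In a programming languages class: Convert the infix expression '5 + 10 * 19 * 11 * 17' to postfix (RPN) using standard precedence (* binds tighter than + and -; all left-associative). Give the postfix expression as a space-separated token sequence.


Applying the shunting-yard algorithm:
  Operand 5 -> output
  Push '+' onto operator stack -> op-stack: [+]
  Operand 10 -> output
  Push '*' onto operator stack -> op-stack: [+, *]
  Operand 19 -> output
  See '*' (prec 2); top '*' (prec 2) >= it -> pop '*' to output
  Push '*' onto operator stack -> op-stack: [+, *]
  Operand 11 -> output
  See '*' (prec 2); top '*' (prec 2) >= it -> pop '*' to output
  Push '*' onto operator stack -> op-stack: [+, *]
  Operand 17 -> output
  End of input: pop '*' to output
  End of input: pop '+' to output
Postfix result: 5 10 19 * 11 * 17 * +

5 10 19 * 11 * 17 * +


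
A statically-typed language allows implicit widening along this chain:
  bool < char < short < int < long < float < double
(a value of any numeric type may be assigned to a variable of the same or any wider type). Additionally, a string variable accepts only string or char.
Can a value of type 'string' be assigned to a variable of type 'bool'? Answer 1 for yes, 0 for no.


Target variable type: bool
Source value type: string
Rule: string cannot widen to any numeric type
Result: 0

0


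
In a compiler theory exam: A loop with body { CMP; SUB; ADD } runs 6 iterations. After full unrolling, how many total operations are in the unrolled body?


Loop body operations: CMP, SUB, ADD (3 ops per iteration)
Unrolling 6 iterations:
  Iteration 1: CMP, SUB, ADD (3 ops)
  Iteration 2: CMP, SUB, ADD (3 ops)
  Iteration 3: CMP, SUB, ADD (3 ops)
  Iteration 4: CMP, SUB, ADD (3 ops)
  Iteration 5: CMP, SUB, ADD (3 ops)
  Iteration 6: CMP, SUB, ADD (3 ops)
Total: 6 iterations * 3 ops/iter = 18 operations

18


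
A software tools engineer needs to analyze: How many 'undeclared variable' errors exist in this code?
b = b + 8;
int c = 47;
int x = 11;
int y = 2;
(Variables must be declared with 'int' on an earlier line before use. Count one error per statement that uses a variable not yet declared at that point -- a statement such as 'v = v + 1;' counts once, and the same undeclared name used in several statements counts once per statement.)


Scanning code line by line:
  Line 1: use 'b' -> ERROR (undeclared)
  Line 2: declare 'c' -> declared = ['c']
  Line 3: declare 'x' -> declared = ['c', 'x']
  Line 4: declare 'y' -> declared = ['c', 'x', 'y']
Total undeclared variable errors: 1

1


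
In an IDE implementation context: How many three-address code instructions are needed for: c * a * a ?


Expression: c * a * a
Generating three-address code (respecting * over +/- precedence):
  Instruction 1: t1 = c * a
  Instruction 2: t2 = t1 * a
Total instructions: 2

2


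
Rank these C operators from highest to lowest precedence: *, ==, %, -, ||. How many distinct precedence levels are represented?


Looking up precedence for each operator:
  * -> precedence 6
  == -> precedence 3
  % -> precedence 6
  - -> precedence 5
  || -> precedence 1
Sorted highest to lowest: *, %, -, ==, ||
Distinct precedence values: [6, 5, 3, 1]
Number of distinct levels: 4

4


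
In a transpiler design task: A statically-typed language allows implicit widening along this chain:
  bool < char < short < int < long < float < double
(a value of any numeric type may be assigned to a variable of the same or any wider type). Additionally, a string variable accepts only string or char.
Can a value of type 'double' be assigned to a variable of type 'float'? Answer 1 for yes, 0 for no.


Target variable type: float
Source value type: double
Numeric ranks: double=6, float=5
Widening allowed iff rank(source) <= rank(target): 6 <= 5? No
Result: 0

0


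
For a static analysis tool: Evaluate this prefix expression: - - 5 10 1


Parsing prefix expression: - - 5 10 1
Step 1: Innermost operation '- 5 10'
  5 - 10 = -5
Step 2: Outer operation '- [-5] 1'
  -5 - 1 = -6

-6


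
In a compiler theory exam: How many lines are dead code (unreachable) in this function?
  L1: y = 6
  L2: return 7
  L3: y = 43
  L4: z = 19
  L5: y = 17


Analyzing control flow:
  L1: reachable (before return)
  L2: reachable (return statement)
  L3: DEAD (after return at L2)
  L4: DEAD (after return at L2)
  L5: DEAD (after return at L2)
Return at L2, total lines = 5
Dead lines: L3 through L5
Count: 3

3


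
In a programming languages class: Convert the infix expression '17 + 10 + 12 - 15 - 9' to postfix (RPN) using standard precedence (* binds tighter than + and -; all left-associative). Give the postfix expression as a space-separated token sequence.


Applying the shunting-yard algorithm:
  Operand 17 -> output
  Push '+' onto operator stack -> op-stack: [+]
  Operand 10 -> output
  See '+' (prec 1); top '+' (prec 1) >= it -> pop '+' to output
  Push '+' onto operator stack -> op-stack: [+]
  Operand 12 -> output
  See '-' (prec 1); top '+' (prec 1) >= it -> pop '+' to output
  Push '-' onto operator stack -> op-stack: [-]
  Operand 15 -> output
  See '-' (prec 1); top '-' (prec 1) >= it -> pop '-' to output
  Push '-' onto operator stack -> op-stack: [-]
  Operand 9 -> output
  End of input: pop '-' to output
Postfix result: 17 10 + 12 + 15 - 9 -

17 10 + 12 + 15 - 9 -


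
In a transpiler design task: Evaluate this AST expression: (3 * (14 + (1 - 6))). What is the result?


Expression: (3 * (14 + (1 - 6)))
Evaluating step by step:
  1 - 6 = -5
  14 + -5 = 9
  3 * 9 = 27
Result: 27

27


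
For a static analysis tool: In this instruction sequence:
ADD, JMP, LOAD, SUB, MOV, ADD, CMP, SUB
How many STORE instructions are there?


Scanning instruction sequence for STORE:
  Position 1: ADD
  Position 2: JMP
  Position 3: LOAD
  Position 4: SUB
  Position 5: MOV
  Position 6: ADD
  Position 7: CMP
  Position 8: SUB
Matches at positions: []
Total STORE count: 0

0


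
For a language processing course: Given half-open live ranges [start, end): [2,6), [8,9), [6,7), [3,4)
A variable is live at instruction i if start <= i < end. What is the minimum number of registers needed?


Live ranges:
  Var0: [2, 6)
  Var1: [8, 9)
  Var2: [6, 7)
  Var3: [3, 4)
Sweep-line events (position, delta, active):
  pos=2 start -> active=1
  pos=3 start -> active=2
  pos=4 end -> active=1
  pos=6 end -> active=0
  pos=6 start -> active=1
  pos=7 end -> active=0
  pos=8 start -> active=1
  pos=9 end -> active=0
Maximum simultaneous active: 2
Minimum registers needed: 2

2


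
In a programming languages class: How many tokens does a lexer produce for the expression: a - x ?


Scanning 'a - x'
Token 1: 'a' -> identifier
Token 2: '-' -> operator
Token 3: 'x' -> identifier
Total tokens: 3

3


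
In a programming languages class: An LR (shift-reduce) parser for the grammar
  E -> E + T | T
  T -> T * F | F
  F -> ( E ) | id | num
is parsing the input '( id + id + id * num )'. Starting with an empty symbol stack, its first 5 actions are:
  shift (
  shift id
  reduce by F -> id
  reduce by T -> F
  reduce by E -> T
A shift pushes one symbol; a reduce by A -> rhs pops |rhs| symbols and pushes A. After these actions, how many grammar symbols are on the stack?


Tracking the symbol stack through each action:
  Action 1: shift '(' : push -> stack = [(] (size 1)
  Action 2: shift 'id' : push -> stack = [(, id] (size 2)
  Action 3: reduce by F -> id : pop 1, push F -> stack = [(, F] (size 2)
  Action 4: reduce by T -> F : pop 1, push T -> stack = [(, T] (size 2)
  Action 5: reduce by E -> T : pop 1, push E -> stack = [(, E] (size 2)
Final stack size: 2

2


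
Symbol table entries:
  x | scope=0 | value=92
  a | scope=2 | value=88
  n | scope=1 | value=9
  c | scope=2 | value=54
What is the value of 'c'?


Searching symbol table for 'c':
  x | scope=0 | value=92
  a | scope=2 | value=88
  n | scope=1 | value=9
  c | scope=2 | value=54 <- MATCH
Found 'c' at scope 2 with value 54

54


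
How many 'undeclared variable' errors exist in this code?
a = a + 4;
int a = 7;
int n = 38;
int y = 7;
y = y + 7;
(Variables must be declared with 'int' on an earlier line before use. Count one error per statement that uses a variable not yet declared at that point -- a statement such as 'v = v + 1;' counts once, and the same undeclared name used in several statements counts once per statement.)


Scanning code line by line:
  Line 1: use 'a' -> ERROR (undeclared)
  Line 2: declare 'a' -> declared = ['a']
  Line 3: declare 'n' -> declared = ['a', 'n']
  Line 4: declare 'y' -> declared = ['a', 'n', 'y']
  Line 5: use 'y' -> OK (declared)
Total undeclared variable errors: 1

1


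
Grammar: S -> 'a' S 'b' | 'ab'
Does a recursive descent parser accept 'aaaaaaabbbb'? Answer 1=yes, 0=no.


Grammar accepts strings of the form a^n b^n (n >= 1)
Word: 'aaaaaaabbbb'
Counting: 7 a's and 4 b's
Check: 7 == 4? No
Mismatch: a-count != b-count
Rejected

0
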